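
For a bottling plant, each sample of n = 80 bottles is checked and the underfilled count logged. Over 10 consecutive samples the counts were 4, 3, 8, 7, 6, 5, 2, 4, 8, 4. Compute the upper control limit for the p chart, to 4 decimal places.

p̄ = Σdᵢ / (k·n) = 51 / (10 × 80) = 0.06375
UCL = p̄ + 3·√(p̄(1−p̄)/n) = 0.06375 + 3 × √(0.06375×0.93625/80) = 0.06375 + 3 × 0.02731 = 0.14569

0.1457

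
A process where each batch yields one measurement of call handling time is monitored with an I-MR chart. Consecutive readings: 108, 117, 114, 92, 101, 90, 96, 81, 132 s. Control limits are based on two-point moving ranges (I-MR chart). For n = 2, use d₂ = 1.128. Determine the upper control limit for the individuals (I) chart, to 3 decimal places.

145.333

X̄ = (108 + 117 + 114 + 92 + 101 + 90 + 96 + 81 + 132) / 9 = 103.4444
Moving ranges: 9, 3, 22, 9, 11, 6, 15, 51; M̄R̄ = 126.0000 / 8 = 15.7500
UCL = X̄ + 3·M̄R̄/d₂ = 103.4444 + 3 × 15.7500 / 1.128 = 145.3327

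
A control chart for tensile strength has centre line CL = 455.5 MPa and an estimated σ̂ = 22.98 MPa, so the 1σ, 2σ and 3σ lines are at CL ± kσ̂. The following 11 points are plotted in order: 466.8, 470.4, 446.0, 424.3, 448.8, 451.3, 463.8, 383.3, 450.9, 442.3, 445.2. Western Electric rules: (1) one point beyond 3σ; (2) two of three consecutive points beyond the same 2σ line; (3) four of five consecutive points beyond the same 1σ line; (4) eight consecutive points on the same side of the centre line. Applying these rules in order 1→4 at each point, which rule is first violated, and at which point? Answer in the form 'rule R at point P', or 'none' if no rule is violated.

rule 1 at point 8

Zone of each point (C = within 1σ̂, B = 1σ̂–2σ̂, A = 2σ̂–3σ̂, * = beyond 3σ̂; sign = side of CL): 1:+C, 2:+C, 3:-C, 4:-B, 5:-C, 6:-C, 7:+C, 8:-*, 9:-C, 10:-C, 11:-C
Rule 1 (one point beyond the 3σ limits) is satisfied at point 8.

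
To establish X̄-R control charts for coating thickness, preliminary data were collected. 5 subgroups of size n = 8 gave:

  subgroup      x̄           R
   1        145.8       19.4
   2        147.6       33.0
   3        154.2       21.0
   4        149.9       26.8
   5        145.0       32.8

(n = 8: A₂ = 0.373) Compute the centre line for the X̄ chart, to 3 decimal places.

148.500

X̄̄ = (145.8 + 147.6 + 154.2 + 149.9 + 145.0) / 5 = 742.5000 / 5 = 148.5000
CL = X̄̄ = 148.5000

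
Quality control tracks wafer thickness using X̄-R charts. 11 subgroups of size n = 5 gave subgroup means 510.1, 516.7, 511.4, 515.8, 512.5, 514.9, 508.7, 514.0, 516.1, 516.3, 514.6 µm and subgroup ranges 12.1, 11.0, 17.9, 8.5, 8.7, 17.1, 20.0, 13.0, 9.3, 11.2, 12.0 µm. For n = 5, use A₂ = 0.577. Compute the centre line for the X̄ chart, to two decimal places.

X̄̄ = (510.1 + 516.7 + 511.4 + 515.8 + 512.5 + 514.9 + 508.7 + 514.0 + 516.1 + 516.3 + 514.6) / 11 = 5651.1000 / 11 = 513.7364
CL = X̄̄ = 513.7364

513.74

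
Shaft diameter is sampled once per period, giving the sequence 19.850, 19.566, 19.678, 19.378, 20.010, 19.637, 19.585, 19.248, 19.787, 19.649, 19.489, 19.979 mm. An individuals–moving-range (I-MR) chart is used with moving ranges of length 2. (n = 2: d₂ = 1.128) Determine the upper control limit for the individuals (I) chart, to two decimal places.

20.48

X̄ = (19.850 + 19.566 + 19.678 + 19.378 + 20.010 + 19.637 + 19.585 + 19.248 + 19.787 + 19.649 + 19.489 + 19.979) / 12 = 19.6547
Moving ranges: 0.284, 0.112, 0.300, 0.632, 0.373, 0.052, 0.337, 0.539, 0.138, 0.160, 0.490; M̄R̄ = 3.4170 / 11 = 0.3106
UCL = X̄ + 3·M̄R̄/d₂ = 19.6547 + 3 × 0.3106 / 1.128 = 20.4808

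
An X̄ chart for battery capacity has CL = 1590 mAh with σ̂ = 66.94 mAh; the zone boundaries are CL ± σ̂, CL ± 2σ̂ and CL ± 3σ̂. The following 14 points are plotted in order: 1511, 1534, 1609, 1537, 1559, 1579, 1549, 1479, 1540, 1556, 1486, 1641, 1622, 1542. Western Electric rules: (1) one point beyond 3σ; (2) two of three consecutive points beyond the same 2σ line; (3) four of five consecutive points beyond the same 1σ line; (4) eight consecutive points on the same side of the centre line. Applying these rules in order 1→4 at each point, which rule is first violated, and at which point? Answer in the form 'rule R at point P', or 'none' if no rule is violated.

rule 4 at point 11

Zone of each point (C = within 1σ̂, B = 1σ̂–2σ̂, A = 2σ̂–3σ̂, * = beyond 3σ̂; sign = side of CL): 1:-B, 2:-C, 3:+C, 4:-C, 5:-C, 6:-C, 7:-C, 8:-B, 9:-C, 10:-C, 11:-B, 12:+C, 13:+C, 14:-C
Rule 4 (eight consecutive points on the same side of the centre line) is satisfied at point 11.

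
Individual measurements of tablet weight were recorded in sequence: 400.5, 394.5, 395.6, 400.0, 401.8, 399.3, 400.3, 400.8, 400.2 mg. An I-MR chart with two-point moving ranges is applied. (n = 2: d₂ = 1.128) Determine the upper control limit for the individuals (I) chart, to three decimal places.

X̄ = (400.5 + 394.5 + 395.6 + 400.0 + 401.8 + 399.3 + 400.3 + 400.8 + 400.2) / 9 = 399.2222
Moving ranges: 6.0, 1.1, 4.4, 1.8, 2.5, 1.0, 0.5, 0.6; M̄R̄ = 17.9000 / 8 = 2.2375
UCL = X̄ + 3·M̄R̄/d₂ = 399.2222 + 3 × 2.2375 / 1.128 = 405.1730

405.173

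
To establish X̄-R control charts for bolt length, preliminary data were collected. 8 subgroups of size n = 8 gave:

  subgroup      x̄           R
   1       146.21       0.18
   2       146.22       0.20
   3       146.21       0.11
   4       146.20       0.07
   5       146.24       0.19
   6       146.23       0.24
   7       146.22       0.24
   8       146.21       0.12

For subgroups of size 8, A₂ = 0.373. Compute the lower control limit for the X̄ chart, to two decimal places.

146.15

X̄̄ = (146.21 + 146.22 + 146.21 + 146.20 + 146.24 + 146.23 + 146.22 + 146.21) / 8 = 1169.7400 / 8 = 146.2175
R̄ = (0.18 + 0.20 + 0.11 + 0.07 + 0.19 + 0.24 + 0.24 + 0.12) / 8 = 1.3500 / 8 = 0.1688
LCL = X̄̄ − A₂·R̄ = 146.2175 − 0.373 × 0.1688 = 146.1546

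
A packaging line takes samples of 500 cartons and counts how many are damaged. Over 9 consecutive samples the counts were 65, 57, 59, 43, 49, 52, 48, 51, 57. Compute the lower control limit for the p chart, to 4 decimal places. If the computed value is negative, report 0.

0.0654

p̄ = Σdᵢ / (k·n) = 481 / (9 × 500) = 0.10689
LCL = p̄ − 3·√(p̄(1−p̄)/n) = 0.10689 − 3 × 0.01382 = 0.06544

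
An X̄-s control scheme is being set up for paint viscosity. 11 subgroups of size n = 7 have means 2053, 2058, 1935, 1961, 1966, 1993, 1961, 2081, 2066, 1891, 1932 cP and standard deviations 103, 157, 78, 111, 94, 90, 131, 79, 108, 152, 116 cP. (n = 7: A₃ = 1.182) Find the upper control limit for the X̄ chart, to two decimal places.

2121.62

X̄̄ = (2053 + 2058 + 1935 + 1961 + 1966 + 1993 + 1961 + 2081 + 2066 + 1891 + 1932) / 11 = 1990.6364
s̄ = (103 + 157 + 78 + 111 + 94 + 90 + 131 + 79 + 108 + 152 + 116) / 11 = 110.8182
UCL = X̄̄ + A₃·s̄ = 1990.6364 + 1.182 × 110.8182 = 2121.6235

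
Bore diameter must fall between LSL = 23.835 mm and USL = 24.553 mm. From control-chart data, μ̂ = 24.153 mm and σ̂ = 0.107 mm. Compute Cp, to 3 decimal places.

Cp = (USL − LSL) / (6σ̂) = (24.553 − 23.835) / (6 × 0.107) = 0.7180 / 0.6420 = 1.1184

1.118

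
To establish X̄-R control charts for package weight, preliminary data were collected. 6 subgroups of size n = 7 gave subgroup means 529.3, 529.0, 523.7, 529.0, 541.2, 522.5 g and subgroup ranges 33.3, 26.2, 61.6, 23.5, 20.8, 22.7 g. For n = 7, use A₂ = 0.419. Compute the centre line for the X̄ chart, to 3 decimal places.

529.117

X̄̄ = (529.3 + 529.0 + 523.7 + 529.0 + 541.2 + 522.5) / 6 = 3174.7000 / 6 = 529.1167
CL = X̄̄ = 529.1167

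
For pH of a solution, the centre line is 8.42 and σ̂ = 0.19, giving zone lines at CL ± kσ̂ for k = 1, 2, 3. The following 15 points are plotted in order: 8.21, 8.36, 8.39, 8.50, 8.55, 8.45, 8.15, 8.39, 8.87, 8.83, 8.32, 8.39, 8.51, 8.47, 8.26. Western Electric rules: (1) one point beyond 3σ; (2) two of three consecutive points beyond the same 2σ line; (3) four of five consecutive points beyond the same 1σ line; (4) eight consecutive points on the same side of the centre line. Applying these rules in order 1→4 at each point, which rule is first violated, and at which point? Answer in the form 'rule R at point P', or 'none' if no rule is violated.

Zone of each point (C = within 1σ̂, B = 1σ̂–2σ̂, A = 2σ̂–3σ̂, * = beyond 3σ̂; sign = side of CL): 1:-B, 2:-C, 3:-C, 4:+C, 5:+C, 6:+C, 7:-B, 8:-C, 9:+A, 10:+A, 11:-C, 12:-C, 13:+C, 14:+C, 15:-C
Rule 2 (two of three consecutive points beyond the same 2σ limit) is satisfied at point 10.

rule 2 at point 10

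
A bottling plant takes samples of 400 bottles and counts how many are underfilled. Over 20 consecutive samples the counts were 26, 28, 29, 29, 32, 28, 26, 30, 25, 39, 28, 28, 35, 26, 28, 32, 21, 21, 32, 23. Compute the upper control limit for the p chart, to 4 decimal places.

0.1092

p̄ = Σdᵢ / (k·n) = 566 / (20 × 400) = 0.07075
UCL = p̄ + 3·√(p̄(1−p̄)/n) = 0.07075 + 3 × √(0.07075×0.92925/400) = 0.07075 + 3 × 0.01282 = 0.10921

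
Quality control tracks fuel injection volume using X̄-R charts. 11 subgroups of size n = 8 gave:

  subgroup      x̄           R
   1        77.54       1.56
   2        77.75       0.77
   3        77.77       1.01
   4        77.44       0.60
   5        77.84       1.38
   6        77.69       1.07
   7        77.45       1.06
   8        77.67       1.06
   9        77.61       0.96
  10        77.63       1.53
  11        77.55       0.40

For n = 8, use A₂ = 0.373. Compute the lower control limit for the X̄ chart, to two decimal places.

X̄̄ = (77.54 + 77.75 + 77.77 + 77.44 + 77.84 + 77.69 + 77.45 + 77.67 + 77.61 + 77.63 + 77.55) / 11 = 853.9400 / 11 = 77.6309
R̄ = (1.56 + 0.77 + 1.01 + 0.60 + 1.38 + 1.07 + 1.06 + 1.06 + 0.96 + 1.53 + 0.40) / 11 = 11.4000 / 11 = 1.0364
LCL = X̄̄ − A₂·R̄ = 77.6309 − 0.373 × 1.0364 = 77.2443

77.24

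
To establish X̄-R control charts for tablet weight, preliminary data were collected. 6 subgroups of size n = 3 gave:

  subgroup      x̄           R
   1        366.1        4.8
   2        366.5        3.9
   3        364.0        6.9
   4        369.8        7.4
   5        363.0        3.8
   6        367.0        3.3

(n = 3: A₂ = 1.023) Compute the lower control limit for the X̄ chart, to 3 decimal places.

X̄̄ = (366.1 + 366.5 + 364.0 + 369.8 + 363.0 + 367.0) / 6 = 2196.4000 / 6 = 366.0667
R̄ = (4.8 + 3.9 + 6.9 + 7.4 + 3.8 + 3.3) / 6 = 30.1000 / 6 = 5.0167
LCL = X̄̄ − A₂·R̄ = 366.0667 − 1.023 × 5.0167 = 360.9346

360.935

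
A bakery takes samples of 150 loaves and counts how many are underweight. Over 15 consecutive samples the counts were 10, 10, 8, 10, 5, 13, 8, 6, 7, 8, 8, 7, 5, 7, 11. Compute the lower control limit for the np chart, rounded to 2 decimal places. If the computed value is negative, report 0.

p̄ = Σdᵢ / (k·n) = 123 / (15 × 150) = 0.05467
LCL = np̄ − 3·√(np̄(1−p̄)) = 8.2000 − 3 × 2.7842 = -0.1526 → 0 (negative, so LCL = 0)

0.00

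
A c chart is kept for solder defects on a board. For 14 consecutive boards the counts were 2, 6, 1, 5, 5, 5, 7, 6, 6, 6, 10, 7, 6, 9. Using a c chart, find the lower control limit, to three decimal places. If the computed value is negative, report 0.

c̄ = (2 + 6 + 1 + 5 + 5 + 5 + 7 + 6 + 6 + 6 + 10 + 7 + 6 + 9) / 14 = 81 / 14 = 5.7857
LCL = c̄ − 3√c̄ = 5.7857 − 3 × 2.4054 = -1.4303 → 0 (cannot be negative)

0.000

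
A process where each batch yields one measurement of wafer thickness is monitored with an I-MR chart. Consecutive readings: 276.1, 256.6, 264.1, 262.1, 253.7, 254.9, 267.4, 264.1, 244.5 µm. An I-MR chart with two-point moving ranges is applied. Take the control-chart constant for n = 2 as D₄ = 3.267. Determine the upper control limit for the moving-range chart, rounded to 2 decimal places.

Moving ranges: 19.5, 7.5, 2.0, 8.4, 1.2, 12.5, 3.3, 19.6; M̄R̄ = 74.0000 / 8 = 9.2500
UCL_MR = D₄·M̄R̄ = 3.267 × 9.2500 = 30.2197

30.22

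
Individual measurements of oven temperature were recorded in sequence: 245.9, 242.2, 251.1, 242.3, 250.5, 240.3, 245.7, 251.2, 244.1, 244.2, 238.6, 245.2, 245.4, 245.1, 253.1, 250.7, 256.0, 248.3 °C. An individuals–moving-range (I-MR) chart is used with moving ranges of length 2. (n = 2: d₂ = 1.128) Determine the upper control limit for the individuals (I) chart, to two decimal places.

261.37

X̄ = (245.9 + 242.2 + 251.1 + 242.3 + 250.5 + 240.3 + 245.7 + 251.2 + 244.1 + 244.2 + 238.6 + 245.2 + 245.4 + 245.1 + 253.1 + 250.7 + 256.0 + 248.3) / 18 = 246.6611
Moving ranges: 3.7, 8.9, 8.8, 8.2, 10.2, 5.4, 5.5, 7.1, 0.1, 5.6, 6.6, 0.2, 0.3, 8.0, 2.4, 5.3, 7.7; M̄R̄ = 94.0000 / 17 = 5.5294
UCL = X̄ + 3·M̄R̄/d₂ = 246.6611 + 3 × 5.5294 / 1.128 = 261.3670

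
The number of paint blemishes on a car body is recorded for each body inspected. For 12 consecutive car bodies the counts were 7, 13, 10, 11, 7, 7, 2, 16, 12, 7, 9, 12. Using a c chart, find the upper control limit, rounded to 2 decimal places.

18.62

c̄ = (7 + 13 + 10 + 11 + 7 + 7 + 2 + 16 + 12 + 7 + 9 + 12) / 12 = 113 / 12 = 9.4167
UCL = c̄ + 3√c̄ = 9.4167 + 3 × √9.4167 = 9.4167 + 3 × 3.0687 = 18.6226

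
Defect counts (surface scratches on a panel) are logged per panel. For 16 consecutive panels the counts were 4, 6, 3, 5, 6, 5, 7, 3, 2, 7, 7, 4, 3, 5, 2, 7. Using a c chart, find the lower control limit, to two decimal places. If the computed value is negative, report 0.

0.00

c̄ = (4 + 6 + 3 + 5 + 6 + 5 + 7 + 3 + 2 + 7 + 7 + 4 + 3 + 5 + 2 + 7) / 16 = 76 / 16 = 4.7500
LCL = c̄ − 3√c̄ = 4.7500 − 3 × 2.1794 = -1.7883 → 0 (cannot be negative)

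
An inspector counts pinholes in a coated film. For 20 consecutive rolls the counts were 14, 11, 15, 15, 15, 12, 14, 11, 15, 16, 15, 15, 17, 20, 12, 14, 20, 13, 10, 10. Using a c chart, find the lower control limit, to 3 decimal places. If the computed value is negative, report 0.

c̄ = (14 + 11 + 15 + 15 + 15 + 12 + 14 + 11 + 15 + 16 + 15 + 15 + 17 + 20 + 12 + 14 + 20 + 13 + 10 + 10) / 20 = 284 / 20 = 14.2000
LCL = c̄ − 3√c̄ = 14.2000 − 3 × 3.7683 = 2.8951

2.895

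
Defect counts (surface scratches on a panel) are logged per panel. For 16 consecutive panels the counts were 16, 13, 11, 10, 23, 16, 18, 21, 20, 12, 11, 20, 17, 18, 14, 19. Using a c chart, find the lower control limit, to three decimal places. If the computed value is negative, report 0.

c̄ = (16 + 13 + 11 + 10 + 23 + 16 + 18 + 21 + 20 + 12 + 11 + 20 + 17 + 18 + 14 + 19) / 16 = 259 / 16 = 16.1875
LCL = c̄ − 3√c̄ = 16.1875 − 3 × 4.0234 = 4.1174

4.117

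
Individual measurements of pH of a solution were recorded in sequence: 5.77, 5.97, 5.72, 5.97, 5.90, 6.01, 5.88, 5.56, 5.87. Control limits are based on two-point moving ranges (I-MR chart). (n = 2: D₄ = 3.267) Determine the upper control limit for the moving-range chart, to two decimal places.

Moving ranges: 0.20, 0.25, 0.25, 0.07, 0.11, 0.13, 0.32, 0.31; M̄R̄ = 1.6400 / 8 = 0.2050
UCL_MR = D₄·M̄R̄ = 3.267 × 0.2050 = 0.6697

0.67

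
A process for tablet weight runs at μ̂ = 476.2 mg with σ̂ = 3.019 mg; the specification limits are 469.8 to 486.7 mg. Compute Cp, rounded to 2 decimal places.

Cp = (USL − LSL) / (6σ̂) = (486.7 − 469.8) / (6 × 3.019) = 16.9000 / 18.1140 = 0.9330

0.93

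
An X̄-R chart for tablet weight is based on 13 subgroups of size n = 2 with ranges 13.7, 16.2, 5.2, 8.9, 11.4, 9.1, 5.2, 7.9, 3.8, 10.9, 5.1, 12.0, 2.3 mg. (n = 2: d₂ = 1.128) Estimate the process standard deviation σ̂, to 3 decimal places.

7.617

R̄ = (13.7 + 16.2 + 5.2 + 8.9 + 11.4 + 9.1 + 5.2 + 7.9 + 3.8 + 10.9 + 5.1 + 12.0 + 2.3) / 13 = 8.5923
σ̂ = R̄ / d₂ = 8.5923 / 1.128 = 7.6173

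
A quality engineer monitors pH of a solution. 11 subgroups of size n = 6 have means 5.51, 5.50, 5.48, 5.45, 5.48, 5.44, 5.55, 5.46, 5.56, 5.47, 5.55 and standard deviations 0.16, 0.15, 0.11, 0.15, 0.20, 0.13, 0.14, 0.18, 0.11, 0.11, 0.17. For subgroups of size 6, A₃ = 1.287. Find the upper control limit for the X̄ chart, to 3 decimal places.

X̄̄ = (5.51 + 5.50 + 5.48 + 5.45 + 5.48 + 5.44 + 5.55 + 5.46 + 5.56 + 5.47 + 5.55) / 11 = 5.4955
s̄ = (0.16 + 0.15 + 0.11 + 0.15 + 0.20 + 0.13 + 0.14 + 0.18 + 0.11 + 0.11 + 0.17) / 11 = 0.1464
UCL = X̄̄ + A₃·s̄ = 5.4955 + 1.287 × 0.1464 = 5.6838

5.684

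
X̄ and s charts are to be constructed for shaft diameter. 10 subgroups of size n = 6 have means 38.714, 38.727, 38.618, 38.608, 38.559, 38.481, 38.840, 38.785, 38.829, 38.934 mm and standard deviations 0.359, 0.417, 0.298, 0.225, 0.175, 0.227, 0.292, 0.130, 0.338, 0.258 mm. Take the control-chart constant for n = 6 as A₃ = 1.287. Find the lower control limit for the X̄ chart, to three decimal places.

X̄̄ = (38.714 + 38.727 + 38.618 + 38.608 + 38.559 + 38.481 + 38.840 + 38.785 + 38.829 + 38.934) / 10 = 38.7095
s̄ = (0.359 + 0.417 + 0.298 + 0.225 + 0.175 + 0.227 + 0.292 + 0.130 + 0.338 + 0.258) / 10 = 0.2719
LCL = X̄̄ − A₃·s̄ = 38.7095 − 1.287 × 0.2719 = 38.3596

38.360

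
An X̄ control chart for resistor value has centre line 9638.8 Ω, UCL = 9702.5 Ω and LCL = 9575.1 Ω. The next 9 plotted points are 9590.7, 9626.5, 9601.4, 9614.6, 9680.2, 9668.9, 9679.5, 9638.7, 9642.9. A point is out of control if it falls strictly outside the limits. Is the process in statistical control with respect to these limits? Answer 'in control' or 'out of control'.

All 9 points lie within [9575.1, 9702.5].

in control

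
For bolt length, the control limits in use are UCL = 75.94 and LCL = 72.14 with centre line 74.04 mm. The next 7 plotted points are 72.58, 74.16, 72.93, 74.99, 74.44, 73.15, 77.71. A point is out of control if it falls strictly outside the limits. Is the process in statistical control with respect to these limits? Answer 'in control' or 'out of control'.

out of control

Compare each point to [72.14, 75.94]: sample 7 = 77.71 > UCL.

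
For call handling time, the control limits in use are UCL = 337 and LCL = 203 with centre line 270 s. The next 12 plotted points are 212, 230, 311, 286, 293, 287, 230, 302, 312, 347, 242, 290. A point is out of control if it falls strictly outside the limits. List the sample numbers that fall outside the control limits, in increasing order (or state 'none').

Compare each point to [203, 337]: sample 10 = 347 > UCL.

10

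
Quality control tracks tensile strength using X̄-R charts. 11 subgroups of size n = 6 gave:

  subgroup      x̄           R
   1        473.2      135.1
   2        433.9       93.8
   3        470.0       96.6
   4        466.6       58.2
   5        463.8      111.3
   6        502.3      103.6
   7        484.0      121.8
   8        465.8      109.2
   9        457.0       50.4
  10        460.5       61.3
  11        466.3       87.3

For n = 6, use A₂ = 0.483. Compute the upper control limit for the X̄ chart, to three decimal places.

X̄̄ = (473.2 + 433.9 + 470.0 + 466.6 + 463.8 + 502.3 + 484.0 + 465.8 + 457.0 + 460.5 + 466.3) / 11 = 5143.4000 / 11 = 467.5818
R̄ = (135.1 + 93.8 + 96.6 + 58.2 + 111.3 + 103.6 + 121.8 + 109.2 + 50.4 + 61.3 + 87.3) / 11 = 1028.6000 / 11 = 93.5091
UCL = X̄̄ + A₂·R̄ = 467.5818 + 0.483 × 93.5091 = 512.7467

512.747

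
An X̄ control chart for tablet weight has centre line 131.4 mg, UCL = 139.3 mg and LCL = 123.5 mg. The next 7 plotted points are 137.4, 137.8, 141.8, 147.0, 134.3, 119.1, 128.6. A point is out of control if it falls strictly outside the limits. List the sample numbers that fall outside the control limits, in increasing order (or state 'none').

3, 4, 6

Compare each point to [123.5, 139.3]: sample 3 = 141.8 > UCL; sample 4 = 147.0 > UCL; sample 6 = 119.1 < LCL.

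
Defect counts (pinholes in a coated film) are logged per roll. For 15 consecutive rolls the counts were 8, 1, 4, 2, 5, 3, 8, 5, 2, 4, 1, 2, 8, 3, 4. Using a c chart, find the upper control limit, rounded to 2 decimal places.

c̄ = (8 + 1 + 4 + 2 + 5 + 3 + 8 + 5 + 2 + 4 + 1 + 2 + 8 + 3 + 4) / 15 = 60 / 15 = 4.0000
UCL = c̄ + 3√c̄ = 4.0000 + 3 × √4.0000 = 4.0000 + 3 × 2.0000 = 10.0000

10.00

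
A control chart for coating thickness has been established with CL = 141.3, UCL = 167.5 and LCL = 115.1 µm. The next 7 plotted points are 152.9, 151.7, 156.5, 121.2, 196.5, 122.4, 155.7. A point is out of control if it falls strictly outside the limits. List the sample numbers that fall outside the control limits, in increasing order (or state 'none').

Compare each point to [115.1, 167.5]: sample 5 = 196.5 > UCL.

5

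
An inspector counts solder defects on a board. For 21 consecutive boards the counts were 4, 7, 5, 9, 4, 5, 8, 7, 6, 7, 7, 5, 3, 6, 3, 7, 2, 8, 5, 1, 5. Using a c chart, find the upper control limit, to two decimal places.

c̄ = (4 + 7 + 5 + 9 + 4 + 5 + 8 + 7 + 6 + 7 + 7 + 5 + 3 + 6 + 3 + 7 + 2 + 8 + 5 + 1 + 5) / 21 = 114 / 21 = 5.4286
UCL = c̄ + 3√c̄ = 5.4286 + 3 × √5.4286 = 5.4286 + 3 × 2.3299 = 12.4184

12.42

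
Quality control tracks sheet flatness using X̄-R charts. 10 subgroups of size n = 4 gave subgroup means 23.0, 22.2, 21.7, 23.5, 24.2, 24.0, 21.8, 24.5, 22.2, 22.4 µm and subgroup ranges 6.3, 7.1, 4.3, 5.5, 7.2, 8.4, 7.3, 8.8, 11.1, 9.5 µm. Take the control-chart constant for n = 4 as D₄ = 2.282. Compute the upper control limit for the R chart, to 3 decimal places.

17.229

R̄ = (6.3 + 7.1 + 4.3 + 5.5 + 7.2 + 8.4 + 7.3 + 8.8 + 11.1 + 9.5) / 10 = 75.5000 / 10 = 7.5500
UCL_R = D₄·R̄ = 2.282 × 7.5500 = 17.2291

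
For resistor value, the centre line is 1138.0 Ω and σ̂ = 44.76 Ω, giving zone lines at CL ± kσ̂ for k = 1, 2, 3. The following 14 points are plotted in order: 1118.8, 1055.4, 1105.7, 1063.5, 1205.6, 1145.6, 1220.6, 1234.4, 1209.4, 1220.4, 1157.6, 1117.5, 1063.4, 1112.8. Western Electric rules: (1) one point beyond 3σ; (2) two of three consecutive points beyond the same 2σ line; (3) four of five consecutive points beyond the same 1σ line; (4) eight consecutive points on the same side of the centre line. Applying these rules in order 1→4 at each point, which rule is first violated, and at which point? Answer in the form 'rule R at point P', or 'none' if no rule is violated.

Zone of each point (C = within 1σ̂, B = 1σ̂–2σ̂, A = 2σ̂–3σ̂, * = beyond 3σ̂; sign = side of CL): 1:-C, 2:-B, 3:-C, 4:-B, 5:+B, 6:+C, 7:+B, 8:+A, 9:+B, 10:+B, 11:+C, 12:-C, 13:-B, 14:-C
Rule 3 (four of five consecutive points beyond the same 1σ limit) is satisfied at point 9.

rule 3 at point 9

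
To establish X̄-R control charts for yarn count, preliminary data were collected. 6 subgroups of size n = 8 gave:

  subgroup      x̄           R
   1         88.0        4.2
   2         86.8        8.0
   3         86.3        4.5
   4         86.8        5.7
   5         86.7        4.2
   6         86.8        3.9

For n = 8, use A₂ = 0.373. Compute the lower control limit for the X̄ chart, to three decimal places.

X̄̄ = (88.0 + 86.8 + 86.3 + 86.8 + 86.7 + 86.8) / 6 = 521.4000 / 6 = 86.9000
R̄ = (4.2 + 8.0 + 4.5 + 5.7 + 4.2 + 3.9) / 6 = 30.5000 / 6 = 5.0833
LCL = X̄̄ − A₂·R̄ = 86.9000 − 0.373 × 5.0833 = 85.0039

85.004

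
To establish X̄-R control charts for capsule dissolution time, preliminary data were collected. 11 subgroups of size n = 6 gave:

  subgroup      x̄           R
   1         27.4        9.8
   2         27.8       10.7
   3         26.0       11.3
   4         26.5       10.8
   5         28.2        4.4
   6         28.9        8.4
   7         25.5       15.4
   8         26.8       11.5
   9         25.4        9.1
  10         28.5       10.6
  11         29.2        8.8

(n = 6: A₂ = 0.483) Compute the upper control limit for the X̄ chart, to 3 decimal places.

X̄̄ = (27.4 + 27.8 + 26.0 + 26.5 + 28.2 + 28.9 + 25.5 + 26.8 + 25.4 + 28.5 + 29.2) / 11 = 300.2000 / 11 = 27.2909
R̄ = (9.8 + 10.7 + 11.3 + 10.8 + 4.4 + 8.4 + 15.4 + 11.5 + 9.1 + 10.6 + 8.8) / 11 = 110.8000 / 11 = 10.0727
UCL = X̄̄ + A₂·R̄ = 27.2909 + 0.483 × 10.0727 = 32.1560

32.156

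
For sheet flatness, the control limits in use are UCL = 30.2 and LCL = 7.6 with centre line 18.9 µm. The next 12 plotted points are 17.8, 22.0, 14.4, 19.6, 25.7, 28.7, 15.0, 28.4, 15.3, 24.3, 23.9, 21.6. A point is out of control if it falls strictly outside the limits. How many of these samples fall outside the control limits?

All 12 points lie within [7.6, 30.2].

0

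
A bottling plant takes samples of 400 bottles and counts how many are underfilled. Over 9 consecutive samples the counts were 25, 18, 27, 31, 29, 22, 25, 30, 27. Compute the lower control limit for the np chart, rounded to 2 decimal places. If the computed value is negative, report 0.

p̄ = Σdᵢ / (k·n) = 234 / (9 × 400) = 0.06500
LCL = np̄ − 3·√(np̄(1−p̄)) = 26.0000 − 3 × 4.9305 = 11.2084

11.21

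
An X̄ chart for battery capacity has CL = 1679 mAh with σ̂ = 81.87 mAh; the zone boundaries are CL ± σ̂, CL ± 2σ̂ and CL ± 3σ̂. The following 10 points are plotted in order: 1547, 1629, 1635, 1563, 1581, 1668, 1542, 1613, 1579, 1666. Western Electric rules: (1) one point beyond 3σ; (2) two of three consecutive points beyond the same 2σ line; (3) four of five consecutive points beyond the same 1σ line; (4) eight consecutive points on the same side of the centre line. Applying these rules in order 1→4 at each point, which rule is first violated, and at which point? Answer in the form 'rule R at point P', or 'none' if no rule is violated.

Zone of each point (C = within 1σ̂, B = 1σ̂–2σ̂, A = 2σ̂–3σ̂, * = beyond 3σ̂; sign = side of CL): 1:-B, 2:-C, 3:-C, 4:-B, 5:-B, 6:-C, 7:-B, 8:-C, 9:-B, 10:-C
Rule 4 (eight consecutive points on the same side of the centre line) is satisfied at point 8.

rule 4 at point 8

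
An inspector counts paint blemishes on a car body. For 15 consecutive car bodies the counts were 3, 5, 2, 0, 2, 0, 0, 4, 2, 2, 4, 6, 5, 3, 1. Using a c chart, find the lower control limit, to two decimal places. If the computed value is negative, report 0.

c̄ = (3 + 5 + 2 + 0 + 2 + 0 + 0 + 4 + 2 + 2 + 4 + 6 + 5 + 3 + 1) / 15 = 39 / 15 = 2.6000
LCL = c̄ − 3√c̄ = 2.6000 − 3 × 1.6125 = -2.2374 → 0 (cannot be negative)

0.00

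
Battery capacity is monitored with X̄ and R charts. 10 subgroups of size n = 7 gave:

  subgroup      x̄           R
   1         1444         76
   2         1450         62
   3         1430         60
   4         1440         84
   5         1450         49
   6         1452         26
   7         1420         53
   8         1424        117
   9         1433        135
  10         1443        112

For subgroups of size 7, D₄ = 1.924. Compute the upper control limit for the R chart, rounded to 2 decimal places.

148.92

R̄ = (76 + 62 + 60 + 84 + 49 + 26 + 53 + 117 + 135 + 112) / 10 = 774.0000 / 10 = 77.4000
UCL_R = D₄·R̄ = 1.924 × 77.4000 = 148.9176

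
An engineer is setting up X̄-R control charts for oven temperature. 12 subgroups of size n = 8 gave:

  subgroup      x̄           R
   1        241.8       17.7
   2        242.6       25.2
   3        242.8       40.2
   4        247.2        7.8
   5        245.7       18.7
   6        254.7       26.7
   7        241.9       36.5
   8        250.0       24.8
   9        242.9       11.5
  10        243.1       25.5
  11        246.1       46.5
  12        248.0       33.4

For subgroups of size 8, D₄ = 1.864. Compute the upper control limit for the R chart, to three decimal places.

R̄ = (17.7 + 25.2 + 40.2 + 7.8 + 18.7 + 26.7 + 36.5 + 24.8 + 11.5 + 25.5 + 46.5 + 33.4) / 12 = 314.5000 / 12 = 26.2083
UCL_R = D₄·R̄ = 1.864 × 26.2083 = 48.8523

48.852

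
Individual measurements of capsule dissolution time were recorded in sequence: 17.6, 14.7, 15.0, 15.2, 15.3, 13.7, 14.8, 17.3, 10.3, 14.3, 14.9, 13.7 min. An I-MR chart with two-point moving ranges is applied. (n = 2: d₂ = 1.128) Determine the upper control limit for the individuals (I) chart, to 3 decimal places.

X̄ = (17.6 + 14.7 + 15.0 + 15.2 + 15.3 + 13.7 + 14.8 + 17.3 + 10.3 + 14.3 + 14.9 + 13.7) / 12 = 14.7333
Moving ranges: 2.9, 0.3, 0.2, 0.1, 1.6, 1.1, 2.5, 7.0, 4.0, 0.6, 1.2; M̄R̄ = 21.5000 / 11 = 1.9545
UCL = X̄ + 3·M̄R̄/d₂ = 14.7333 + 3 × 1.9545 / 1.128 = 19.9316

19.932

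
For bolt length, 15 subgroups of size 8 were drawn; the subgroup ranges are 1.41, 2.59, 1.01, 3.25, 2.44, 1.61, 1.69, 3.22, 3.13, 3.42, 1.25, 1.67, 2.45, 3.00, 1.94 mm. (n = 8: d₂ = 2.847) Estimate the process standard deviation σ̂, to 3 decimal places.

R̄ = (1.41 + 2.59 + 1.01 + 3.25 + 2.44 + 1.61 + 1.69 + 3.22 + 3.13 + 3.42 + 1.25 + 1.67 + 2.45 + 3.00 + 1.94) / 15 = 2.2720
σ̂ = R̄ / d₂ = 2.2720 / 2.847 = 0.7980

0.798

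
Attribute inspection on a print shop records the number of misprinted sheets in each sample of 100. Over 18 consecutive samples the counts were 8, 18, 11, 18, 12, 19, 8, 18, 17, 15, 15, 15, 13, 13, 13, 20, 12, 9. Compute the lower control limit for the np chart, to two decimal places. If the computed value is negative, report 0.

3.67

p̄ = Σdᵢ / (k·n) = 254 / (18 × 100) = 0.14111
LCL = np̄ − 3·√(np̄(1−p̄)) = 14.1111 − 3 × 3.4814 = 3.6670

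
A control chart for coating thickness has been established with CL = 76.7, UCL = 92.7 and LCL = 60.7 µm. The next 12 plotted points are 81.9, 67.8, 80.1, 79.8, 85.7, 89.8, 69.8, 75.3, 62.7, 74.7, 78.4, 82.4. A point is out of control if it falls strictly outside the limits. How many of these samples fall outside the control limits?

All 12 points lie within [60.7, 92.7].

0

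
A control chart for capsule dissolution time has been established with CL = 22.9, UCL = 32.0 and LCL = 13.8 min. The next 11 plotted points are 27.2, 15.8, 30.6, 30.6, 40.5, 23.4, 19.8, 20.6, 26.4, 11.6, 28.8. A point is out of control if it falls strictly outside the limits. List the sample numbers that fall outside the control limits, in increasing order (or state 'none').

5, 10

Compare each point to [13.8, 32.0]: sample 5 = 40.5 > UCL; sample 10 = 11.6 < LCL.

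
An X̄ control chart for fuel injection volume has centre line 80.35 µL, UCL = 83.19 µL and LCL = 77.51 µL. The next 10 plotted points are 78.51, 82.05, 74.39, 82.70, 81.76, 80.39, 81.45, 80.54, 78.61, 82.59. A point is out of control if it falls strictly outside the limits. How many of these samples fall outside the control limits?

1

Compare each point to [77.51, 83.19]: sample 3 = 74.39 < LCL.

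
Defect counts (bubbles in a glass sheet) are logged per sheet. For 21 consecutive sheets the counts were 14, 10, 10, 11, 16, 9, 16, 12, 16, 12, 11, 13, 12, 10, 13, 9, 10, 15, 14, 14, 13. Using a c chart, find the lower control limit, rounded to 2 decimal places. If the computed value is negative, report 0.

c̄ = (14 + 10 + 10 + 11 + 16 + 9 + 16 + 12 + 16 + 12 + 11 + 13 + 12 + 10 + 13 + 9 + 10 + 15 + 14 + 14 + 13) / 21 = 260 / 21 = 12.3810
LCL = c̄ − 3√c̄ = 12.3810 − 3 × 3.5187 = 1.8250

1.82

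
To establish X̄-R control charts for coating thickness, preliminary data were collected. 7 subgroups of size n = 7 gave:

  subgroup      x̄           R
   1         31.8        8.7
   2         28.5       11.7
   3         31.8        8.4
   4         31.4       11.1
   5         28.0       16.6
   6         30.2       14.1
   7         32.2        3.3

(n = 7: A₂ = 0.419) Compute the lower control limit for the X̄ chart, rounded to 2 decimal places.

26.13

X̄̄ = (31.8 + 28.5 + 31.8 + 31.4 + 28.0 + 30.2 + 32.2) / 7 = 213.9000 / 7 = 30.5571
R̄ = (8.7 + 11.7 + 8.4 + 11.1 + 16.6 + 14.1 + 3.3) / 7 = 73.9000 / 7 = 10.5571
LCL = X̄̄ − A₂·R̄ = 30.5571 − 0.419 × 10.5571 = 26.1337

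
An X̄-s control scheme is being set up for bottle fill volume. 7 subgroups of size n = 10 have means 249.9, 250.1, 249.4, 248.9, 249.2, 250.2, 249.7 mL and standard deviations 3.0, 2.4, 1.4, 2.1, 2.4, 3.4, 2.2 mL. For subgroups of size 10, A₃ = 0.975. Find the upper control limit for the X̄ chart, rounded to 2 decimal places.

251.98

X̄̄ = (249.9 + 250.1 + 249.4 + 248.9 + 249.2 + 250.2 + 249.7) / 7 = 249.6286
s̄ = (3.0 + 2.4 + 1.4 + 2.1 + 2.4 + 3.4 + 2.2) / 7 = 2.4143
UCL = X̄̄ + A₃·s̄ = 249.6286 + 0.975 × 2.4143 = 251.9825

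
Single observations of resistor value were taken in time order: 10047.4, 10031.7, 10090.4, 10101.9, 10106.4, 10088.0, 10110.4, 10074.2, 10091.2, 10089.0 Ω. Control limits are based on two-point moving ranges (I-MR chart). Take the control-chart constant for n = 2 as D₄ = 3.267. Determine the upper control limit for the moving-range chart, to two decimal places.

67.74

Moving ranges: 15.7, 58.7, 11.5, 4.5, 18.4, 22.4, 36.2, 17.0, 2.2; M̄R̄ = 186.6000 / 9 = 20.7333
UCL_MR = D₄·M̄R̄ = 3.267 × 20.7333 = 67.7358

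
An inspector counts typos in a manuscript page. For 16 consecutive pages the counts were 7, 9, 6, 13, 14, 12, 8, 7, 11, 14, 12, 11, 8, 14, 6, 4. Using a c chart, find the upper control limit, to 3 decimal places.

19.117

c̄ = (7 + 9 + 6 + 13 + 14 + 12 + 8 + 7 + 11 + 14 + 12 + 11 + 8 + 14 + 6 + 4) / 16 = 156 / 16 = 9.7500
UCL = c̄ + 3√c̄ = 9.7500 + 3 × √9.7500 = 9.7500 + 3 × 3.1225 = 19.1175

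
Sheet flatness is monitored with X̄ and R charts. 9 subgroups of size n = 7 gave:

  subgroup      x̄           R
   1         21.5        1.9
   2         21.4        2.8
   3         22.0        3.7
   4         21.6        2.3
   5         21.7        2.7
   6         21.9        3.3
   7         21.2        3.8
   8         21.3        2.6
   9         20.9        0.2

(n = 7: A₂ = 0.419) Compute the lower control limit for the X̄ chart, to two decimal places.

20.42

X̄̄ = (21.5 + 21.4 + 22.0 + 21.6 + 21.7 + 21.9 + 21.2 + 21.3 + 20.9) / 9 = 193.5000 / 9 = 21.5000
R̄ = (1.9 + 2.8 + 3.7 + 2.3 + 2.7 + 3.3 + 3.8 + 2.6 + 0.2) / 9 = 23.3000 / 9 = 2.5889
LCL = X̄̄ − A₂·R̄ = 21.5000 − 0.419 × 2.5889 = 20.4153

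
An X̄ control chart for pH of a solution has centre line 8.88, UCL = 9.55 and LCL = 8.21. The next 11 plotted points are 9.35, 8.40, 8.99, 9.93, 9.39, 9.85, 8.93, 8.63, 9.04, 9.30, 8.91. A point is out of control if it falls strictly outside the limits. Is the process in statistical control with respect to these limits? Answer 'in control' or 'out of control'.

Compare each point to [8.21, 9.55]: sample 4 = 9.93 > UCL; sample 6 = 9.85 > UCL.

out of control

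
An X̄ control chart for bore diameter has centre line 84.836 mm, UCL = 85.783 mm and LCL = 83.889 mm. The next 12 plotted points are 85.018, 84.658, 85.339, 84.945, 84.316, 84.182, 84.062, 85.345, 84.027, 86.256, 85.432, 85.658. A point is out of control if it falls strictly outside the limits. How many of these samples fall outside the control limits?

1

Compare each point to [83.889, 85.783]: sample 10 = 86.256 > UCL.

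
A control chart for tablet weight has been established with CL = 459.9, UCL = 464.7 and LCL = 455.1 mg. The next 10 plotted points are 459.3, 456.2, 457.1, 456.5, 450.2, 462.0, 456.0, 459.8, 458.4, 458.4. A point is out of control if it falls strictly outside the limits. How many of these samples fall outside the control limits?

Compare each point to [455.1, 464.7]: sample 5 = 450.2 < LCL.

1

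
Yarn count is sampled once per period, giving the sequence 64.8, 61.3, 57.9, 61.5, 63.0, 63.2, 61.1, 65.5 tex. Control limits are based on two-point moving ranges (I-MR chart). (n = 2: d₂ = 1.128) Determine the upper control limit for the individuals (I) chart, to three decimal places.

X̄ = (64.8 + 61.3 + 57.9 + 61.5 + 63.0 + 63.2 + 61.1 + 65.5) / 8 = 62.2875
Moving ranges: 3.5, 3.4, 3.6, 1.5, 0.2, 2.1, 4.4; M̄R̄ = 18.7000 / 7 = 2.6714
UCL = X̄ + 3·M̄R̄/d₂ = 62.2875 + 3 × 2.6714 / 1.128 = 69.3924

69.392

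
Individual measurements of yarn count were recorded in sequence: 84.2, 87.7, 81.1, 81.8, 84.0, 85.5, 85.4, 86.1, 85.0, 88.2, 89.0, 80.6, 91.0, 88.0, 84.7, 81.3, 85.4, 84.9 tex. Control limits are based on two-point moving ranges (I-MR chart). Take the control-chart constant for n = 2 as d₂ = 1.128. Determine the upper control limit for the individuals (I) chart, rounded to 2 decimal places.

X̄ = (84.2 + 87.7 + 81.1 + 81.8 + 84.0 + 85.5 + 85.4 + 86.1 + 85.0 + 88.2 + 89.0 + 80.6 + 91.0 + 88.0 + 84.7 + 81.3 + 85.4 + 84.9) / 18 = 85.2167
Moving ranges: 3.5, 6.6, 0.7, 2.2, 1.5, 0.1, 0.7, 1.1, 3.2, 0.8, 8.4, 10.4, 3.0, 3.3, 3.4, 4.1, 0.5; M̄R̄ = 53.5000 / 17 = 3.1471
UCL = X̄ + 3·M̄R̄/d₂ = 85.2167 + 3 × 3.1471 / 1.128 = 93.5865

93.59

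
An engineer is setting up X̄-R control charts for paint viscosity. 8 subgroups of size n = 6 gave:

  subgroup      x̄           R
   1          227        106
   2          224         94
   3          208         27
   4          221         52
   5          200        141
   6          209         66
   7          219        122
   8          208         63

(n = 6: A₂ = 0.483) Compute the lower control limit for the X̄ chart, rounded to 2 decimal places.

X̄̄ = (227 + 224 + 208 + 221 + 200 + 209 + 219 + 208) / 8 = 1716.0000 / 8 = 214.5000
R̄ = (106 + 94 + 27 + 52 + 141 + 66 + 122 + 63) / 8 = 671.0000 / 8 = 83.8750
LCL = X̄̄ − A₂·R̄ = 214.5000 − 0.483 × 83.8750 = 173.9884

173.99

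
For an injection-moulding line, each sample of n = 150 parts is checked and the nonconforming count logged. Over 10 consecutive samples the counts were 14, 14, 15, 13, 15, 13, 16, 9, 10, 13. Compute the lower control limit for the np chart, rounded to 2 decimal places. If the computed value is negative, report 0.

p̄ = Σdᵢ / (k·n) = 132 / (10 × 150) = 0.08800
LCL = np̄ − 3·√(np̄(1−p̄)) = 13.2000 − 3 × 3.4696 = 2.7911

2.79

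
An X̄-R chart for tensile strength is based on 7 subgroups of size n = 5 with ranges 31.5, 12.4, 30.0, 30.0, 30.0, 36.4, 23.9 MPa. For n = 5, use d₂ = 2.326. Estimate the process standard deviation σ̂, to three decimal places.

11.927

R̄ = (31.5 + 12.4 + 30.0 + 30.0 + 30.0 + 36.4 + 23.9) / 7 = 27.7429
σ̂ = R̄ / d₂ = 27.7429 / 2.326 = 11.9273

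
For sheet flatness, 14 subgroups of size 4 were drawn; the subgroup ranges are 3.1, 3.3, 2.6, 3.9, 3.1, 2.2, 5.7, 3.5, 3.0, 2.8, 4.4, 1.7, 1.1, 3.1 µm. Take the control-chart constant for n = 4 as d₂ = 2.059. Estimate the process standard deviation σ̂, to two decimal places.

1.51

R̄ = (3.1 + 3.3 + 2.6 + 3.9 + 3.1 + 2.2 + 5.7 + 3.5 + 3.0 + 2.8 + 4.4 + 1.7 + 1.1 + 3.1) / 14 = 3.1071
σ̂ = R̄ / d₂ = 3.1071 / 2.059 = 1.5091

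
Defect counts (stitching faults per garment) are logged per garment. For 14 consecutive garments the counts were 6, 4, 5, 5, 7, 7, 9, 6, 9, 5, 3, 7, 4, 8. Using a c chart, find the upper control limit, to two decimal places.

13.46

c̄ = (6 + 4 + 5 + 5 + 7 + 7 + 9 + 6 + 9 + 5 + 3 + 7 + 4 + 8) / 14 = 85 / 14 = 6.0714
UCL = c̄ + 3√c̄ = 6.0714 + 3 × √6.0714 = 6.0714 + 3 × 2.4640 = 13.4635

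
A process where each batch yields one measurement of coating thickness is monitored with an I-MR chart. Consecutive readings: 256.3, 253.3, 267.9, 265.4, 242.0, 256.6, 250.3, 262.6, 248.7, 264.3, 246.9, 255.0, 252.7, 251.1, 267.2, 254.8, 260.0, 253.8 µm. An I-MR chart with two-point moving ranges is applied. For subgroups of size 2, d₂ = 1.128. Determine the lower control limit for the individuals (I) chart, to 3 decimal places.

X̄ = (256.3 + 253.3 + 267.9 + 265.4 + 242.0 + 256.6 + 250.3 + 262.6 + 248.7 + 264.3 + 246.9 + 255.0 + 252.7 + 251.1 + 267.2 + 254.8 + 260.0 + 253.8) / 18 = 256.0500
Moving ranges: 3.0, 14.6, 2.5, 23.4, 14.6, 6.3, 12.3, 13.9, 15.6, 17.4, 8.1, 2.3, 1.6, 16.1, 12.4, 5.2, 6.2; M̄R̄ = 175.5000 / 17 = 10.3235
LCL = X̄ − 3·M̄R̄/d₂ = 256.0500 − 3 × 10.3235 / 1.128 = 228.5938

228.594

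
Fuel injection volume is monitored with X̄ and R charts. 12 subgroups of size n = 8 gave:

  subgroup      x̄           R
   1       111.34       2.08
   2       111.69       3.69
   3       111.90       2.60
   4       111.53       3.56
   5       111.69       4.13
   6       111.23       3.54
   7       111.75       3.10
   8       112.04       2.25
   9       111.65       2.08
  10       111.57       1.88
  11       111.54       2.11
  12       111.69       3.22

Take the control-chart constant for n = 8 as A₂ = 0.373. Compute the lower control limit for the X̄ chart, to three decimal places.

110.571

X̄̄ = (111.34 + 111.69 + 111.90 + 111.53 + 111.69 + 111.23 + 111.75 + 112.04 + 111.65 + 111.57 + 111.54 + 111.69) / 12 = 1339.6200 / 12 = 111.6350
R̄ = (2.08 + 3.69 + 2.60 + 3.56 + 4.13 + 3.54 + 3.10 + 2.25 + 2.08 + 1.88 + 2.11 + 3.22) / 12 = 34.2400 / 12 = 2.8533
LCL = X̄̄ − A₂·R̄ = 111.6350 − 0.373 × 2.8533 = 110.5707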